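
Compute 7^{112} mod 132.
49

Using successive squaring:
Binary expansion of 112: 1110000
Powers of 7 mod 132 (each is the square of the previous):
  7^1 ≡ 7 (mod 132)
  7^2 ≡ 7² = 49 ≡ 49 (mod 132)
  7^4 ≡ 49² = 2401 ≡ 25 (mod 132)
  7^8 ≡ 25² = 625 ≡ 97 (mod 132)
  7^16 ≡ 97² = 9409 ≡ 37 (mod 132)
  7^32 ≡ 37² = 1369 ≡ 49 (mod 132)
  7^64 ≡ 49² = 2401 ≡ 25 (mod 132)
112 = 64 + 32 + 16, so 7^112 = 7^64 × 7^32 × 7^16 ≡ 25 × 49 × 37 (mod 132)
Multiplying step by step:
  25 × 49 = 1225 ≡ 37 (mod 132)
  37 × 37 = 1369 ≡ 49 (mod 132)
Result: 7^112 ≡ 49 (mod 132)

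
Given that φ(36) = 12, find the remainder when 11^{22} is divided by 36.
By Euler: 11^{12} ≡ 1 (mod 36) since gcd(11, 36) = 1. 22 = 1×12 + 10. So 11^{22} ≡ 11^{10} ≡ 25 (mod 36)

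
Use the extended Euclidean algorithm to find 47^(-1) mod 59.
Extended GCD: 47(-5) + 59(4) = 1. So 47^(-1) ≡ 54 ≡ 54 (mod 59). Verify: 47 × 54 = 2538 ≡ 1 (mod 59)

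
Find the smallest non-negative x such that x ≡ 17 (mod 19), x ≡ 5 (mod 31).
36

Using the Chinese Remainder Theorem:
M = product of moduli = 589
For equation 1: M_1 = 31, 31 ≡ 12 (mod 19), inverse of 31 mod 19 is 8 (check: 12 × 8 = 96 ≡ 1 (mod 19))
For equation 2: M_2 = 19, 19 ≡ 19 (mod 31), inverse of 19 mod 31 is 18 (check: 19 × 18 = 342 ≡ 1 (mod 31))
Combine: x ≡ Σ r_i×M_i×(M_i⁻¹ mod m_i) = 17×31×8 + 5×19×18 = 4216 + 1710 = 5926
5926 mod 589 = 36
x ≡ 36 (mod 589)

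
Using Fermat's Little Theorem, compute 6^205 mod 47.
By Fermat: 6^{46} ≡ 1 (mod 47). 205 = 4×46 + 21. So 6^{205} ≡ 6^{21} ≡ 17 (mod 47)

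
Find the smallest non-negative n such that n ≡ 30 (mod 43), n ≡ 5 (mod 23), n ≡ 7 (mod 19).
11597

Using the Chinese Remainder Theorem:
M = product of moduli = 18791
For equation 1: M_1 = 437, 437 ≡ 7 (mod 43), inverse of 437 mod 43 is 37 (check: 7 × 37 = 259 ≡ 1 (mod 43))
For equation 2: M_2 = 817, 817 ≡ 12 (mod 23), inverse of 817 mod 23 is 2 (check: 12 × 2 = 24 ≡ 1 (mod 23))
For equation 3: M_3 = 989, 989 ≡ 1 (mod 19), inverse of 989 mod 19 is 1 (check: 1 × 1 = 1 ≡ 1 (mod 19))
Combine: n ≡ Σ r_i×M_i×(M_i⁻¹ mod m_i) = 30×437×37 + 5×817×2 + 7×989×1 = 485070 + 8170 + 6923 = 500163
500163 mod 18791 = 11597
n ≡ 11597 (mod 18791)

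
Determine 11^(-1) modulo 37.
11^(-1) ≡ 27 (mod 37). Verification: 11 × 27 = 297 ≡ 1 (mod 37)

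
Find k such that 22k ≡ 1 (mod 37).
22^(-1) ≡ 32 (mod 37). Verification: 22 × 32 = 704 ≡ 1 (mod 37)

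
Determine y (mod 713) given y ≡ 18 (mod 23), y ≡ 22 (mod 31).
363

Using the Chinese Remainder Theorem:
M = product of moduli = 713
For equation 1: M_1 = 31, 31 ≡ 8 (mod 23), inverse of 31 mod 23 is 3 (check: 8 × 3 = 24 ≡ 1 (mod 23))
For equation 2: M_2 = 23, 23 ≡ 23 (mod 31), inverse of 23 mod 31 is 27 (check: 23 × 27 = 621 ≡ 1 (mod 31))
Combine: y ≡ Σ r_i×M_i×(M_i⁻¹ mod m_i) = 18×31×3 + 22×23×27 = 1674 + 13662 = 15336
15336 mod 713 = 363
y ≡ 363 (mod 713)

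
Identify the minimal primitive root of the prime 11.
p - 1 = 10 has prime divisors 2, 5. h is a primitive root mod 11 iff h^(10/q) ≢ 1 (mod 11) for each such q.
h = 2: 2^5 ≡ 10, 2^2 ≡ 4 (mod 11); none is 1, so 2 has order 10 and is a primitive root.
The smallest primitive root mod 11 is g = 2.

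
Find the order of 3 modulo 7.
Powers of 3 mod 7: 3^1≡3, 3^2≡2, 3^3≡6, 3^4≡4, 3^5≡5, 3^6≡1. Order = 6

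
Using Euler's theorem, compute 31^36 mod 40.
By Euler: 31^{16} ≡ 1 (mod 40) since gcd(31, 40) = 1. 36 = 2×16 + 4. So 31^{36} ≡ 31^{4} ≡ 1 (mod 40)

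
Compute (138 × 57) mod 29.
7

(138 × 57) = 7866
7866 mod 29 = 7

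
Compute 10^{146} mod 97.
94

Using successive squaring:
Binary expansion of 146: 10010010
Powers of 10 mod 97 (each is the square of the previous):
  10^1 ≡ 10 (mod 97)
  10^2 ≡ 10² = 100 ≡ 3 (mod 97)
  10^4 ≡ 3² = 9 ≡ 9 (mod 97)
  10^8 ≡ 9² = 81 ≡ 81 (mod 97)
  10^16 ≡ 81² = 6561 ≡ 62 (mod 97)
  10^32 ≡ 62² = 3844 ≡ 61 (mod 97)
  10^64 ≡ 61² = 3721 ≡ 35 (mod 97)
  10^128 ≡ 35² = 1225 ≡ 61 (mod 97)
146 = 128 + 16 + 2, so 10^146 = 10^128 × 10^16 × 10^2 ≡ 61 × 62 × 3 (mod 97)
Multiplying step by step:
  61 × 62 = 3782 ≡ 96 (mod 97)
  96 × 3 = 288 ≡ 94 (mod 97)
Result: 10^146 ≡ 94 (mod 97)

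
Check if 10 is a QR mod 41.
By Euler's criterion: 10^{20} ≡ 1 (mod 41). Since this equals 1, 10 is a QR.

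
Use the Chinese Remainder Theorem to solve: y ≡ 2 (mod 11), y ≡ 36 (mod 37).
332

Using the Chinese Remainder Theorem:
M = product of moduli = 407
For equation 1: M_1 = 37, 37 ≡ 4 (mod 11), inverse of 37 mod 11 is 3 (check: 4 × 3 = 12 ≡ 1 (mod 11))
For equation 2: M_2 = 11, 11 ≡ 11 (mod 37), inverse of 11 mod 37 is 27 (check: 11 × 27 = 297 ≡ 1 (mod 37))
Combine: y ≡ Σ r_i×M_i×(M_i⁻¹ mod m_i) = 2×37×3 + 36×11×27 = 222 + 10692 = 10914
10914 mod 407 = 332
y ≡ 332 (mod 407)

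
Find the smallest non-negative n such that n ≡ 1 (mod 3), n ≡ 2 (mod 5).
7

Using the Chinese Remainder Theorem:
M = product of moduli = 15
For equation 1: M_1 = 5, 5 ≡ 2 (mod 3), inverse of 5 mod 3 is 2 (check: 2 × 2 = 4 ≡ 1 (mod 3))
For equation 2: M_2 = 3, 3 ≡ 3 (mod 5), inverse of 3 mod 5 is 2 (check: 3 × 2 = 6 ≡ 1 (mod 5))
Combine: n ≡ Σ r_i×M_i×(M_i⁻¹ mod m_i) = 1×5×2 + 2×3×2 = 10 + 12 = 22
22 mod 15 = 7
n ≡ 7 (mod 15)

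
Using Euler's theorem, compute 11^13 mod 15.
By Euler: 11^{8} ≡ 1 (mod 15) since gcd(11, 15) = 1. 13 = 1×8 + 5. So 11^{13} ≡ 11^{5} ≡ 11 (mod 15)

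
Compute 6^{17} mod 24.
0

Using successive squaring:
Binary expansion of 17: 10001
Powers of 6 mod 24 (each is the square of the previous):
  6^1 ≡ 6 (mod 24)
  6^2 ≡ 6² = 36 ≡ 12 (mod 24)
  6^4 ≡ 12² = 144 ≡ 0 (mod 24)
  6^8 ≡ 0² = 0 ≡ 0 (mod 24)
  6^16 ≡ 0² = 0 ≡ 0 (mod 24)
17 = 16 + 1, so 6^17 = 6^16 × 6^1 ≡ 0 × 6 (mod 24)
Multiplying step by step:
  0 × 6 = 0 ≡ 0 (mod 24)
Result: 6^17 ≡ 0 (mod 24)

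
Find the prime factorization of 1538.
2 × 769

Divide by primes starting from smallest:
1538 ÷ 2 = 769
769 ÷ 769 = 1

1538 = 2 × 769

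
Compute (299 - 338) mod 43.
4

(299 - 338) = -39
-39 mod 43 = 4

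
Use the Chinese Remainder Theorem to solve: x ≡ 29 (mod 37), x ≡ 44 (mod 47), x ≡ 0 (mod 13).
14755

Using the Chinese Remainder Theorem:
M = product of moduli = 22607
For equation 1: M_1 = 611, 611 ≡ 19 (mod 37), inverse of 611 mod 37 is 2 (check: 19 × 2 = 38 ≡ 1 (mod 37))
For equation 2: M_2 = 481, 481 ≡ 11 (mod 47), inverse of 481 mod 47 is 30 (check: 11 × 30 = 330 ≡ 1 (mod 47))
For equation 3: M_3 = 1739, 1739 ≡ 10 (mod 13), inverse of 1739 mod 13 is 4 (check: 10 × 4 = 40 ≡ 1 (mod 13))
Combine: x ≡ Σ r_i×M_i×(M_i⁻¹ mod m_i) = 29×611×2 + 44×481×30 + 0×1739×4 = 35438 + 634920 + 0 = 670358
670358 mod 22607 = 14755
x ≡ 14755 (mod 22607)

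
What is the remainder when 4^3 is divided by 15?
3 = 2 + 1 (binary 11). Repeated squaring mod 15: 4^1 ≡ 4; 4^2 ≡ 4² = 16 ≡ 1. Multiply: 4^3 = 4^2 × 4^1 ≡ 1 × 4 (mod 15): 1 × 4 = 4 ≡ 4. So 4^3 ≡ 4 (mod 15).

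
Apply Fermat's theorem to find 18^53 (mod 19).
By Fermat: 18^{18} ≡ 1 (mod 19). 53 = 2×18 + 17. So 18^{53} ≡ 18^{17} ≡ 18 (mod 19)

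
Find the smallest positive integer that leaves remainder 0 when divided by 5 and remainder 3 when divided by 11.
M = 5 × 11 = 55. M₁ = 11, y₁ ≡ 1 (mod 5). M₂ = 5, y₂ ≡ 9 (mod 11). t = 0×11×1 + 3×5×9 ≡ 25 (mod 55). The smallest positive such number is 25.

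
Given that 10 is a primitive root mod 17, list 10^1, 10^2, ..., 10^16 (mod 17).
g^1, g^2, ..., g^{16} mod 17: {10, 15, 14, 4, 6, 9, 5, 16, 7, 2, 3, 13, 11, 8, 12, 1}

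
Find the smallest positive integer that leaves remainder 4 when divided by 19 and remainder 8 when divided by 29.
M = 19 × 29 = 551. M₁ = 29, y₁ ≡ 2 (mod 19). M₂ = 19, y₂ ≡ 26 (mod 29). z = 4×29×2 + 8×19×26 ≡ 327 (mod 551). The smallest positive such number is 327.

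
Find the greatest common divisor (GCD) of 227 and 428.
1

Using the Euclidean algorithm:
227 = 0 × 428 + 227
428 = 1 × 227 + 201
227 = 1 × 201 + 26
201 = 7 × 26 + 19
26 = 1 × 19 + 7
19 = 2 × 7 + 5
7 = 1 × 5 + 2
5 = 2 × 2 + 1
2 = 2 × 1 + 0

GCD(227, 428) = 1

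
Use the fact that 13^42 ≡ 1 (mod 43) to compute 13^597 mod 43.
By Fermat: 13^{42} ≡ 1 (mod 43). 597 ≡ 9 (mod 42). So 13^{597} ≡ 13^{9} ≡ 21 (mod 43)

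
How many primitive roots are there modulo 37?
Number of primitive roots mod 37 = φ(36) = 12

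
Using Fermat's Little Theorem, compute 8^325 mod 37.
By Fermat: 8^{36} ≡ 1 (mod 37). 325 ≡ 1 (mod 36). So 8^{325} ≡ 8^{1} ≡ 8 (mod 37)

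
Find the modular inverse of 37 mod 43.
37^(-1) ≡ 7 (mod 43). Verification: 37 × 7 = 259 ≡ 1 (mod 43)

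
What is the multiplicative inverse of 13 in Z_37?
13^(-1) ≡ 20 (mod 37). Verification: 13 × 20 = 260 ≡ 1 (mod 37)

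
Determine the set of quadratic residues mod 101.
QRs mod 101: {1, 4, 5, 6, 9, 13, 14, 16, 17, 19, 20, 21, 22, 23, 24, 25, 30, 31, 33, 36, 37, 43, 45, 47, 49, 52, 54, 56, 58, 64, 65, 68, 70, 71, 76, 77, 78, 79, 80, 81, 82, 84, 85, 87, 88, 92, 95, 96, 97, 100}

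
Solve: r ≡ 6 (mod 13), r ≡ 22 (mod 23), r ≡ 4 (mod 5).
M = 13 × 23 × 5 = 1495. M₁ = 115, y₁ ≡ 6 (mod 13). M₂ = 65, y₂ ≡ 17 (mod 23). M₃ = 299, y₃ ≡ 4 (mod 5). r = 6×115×6 + 22×65×17 + 4×299×4 ≡ 344 (mod 1495)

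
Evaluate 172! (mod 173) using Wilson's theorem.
By Wilson's theorem, (172)! ≡ -1 ≡ 172 (mod 173)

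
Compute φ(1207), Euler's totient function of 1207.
1120

Prime factorization: 1207 = 17 × 71
Using the formula φ(n) = n × Π(1 - 1/p) for each prime factor p:
φ(1207) = 1207 × (1 - 1/17) × (1 - 1/71)
φ(1207) = 1120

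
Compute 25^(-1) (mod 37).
25^(-1) ≡ 3 (mod 37). Verification: 25 × 3 = 75 ≡ 1 (mod 37)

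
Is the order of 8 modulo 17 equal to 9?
No, the actual order is 8, not 9.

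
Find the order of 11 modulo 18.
Powers of 11 mod 18: 11^1≡11, 11^2≡13, 11^3≡17, 11^4≡7, 11^5≡5, 11^6≡1. Order = 6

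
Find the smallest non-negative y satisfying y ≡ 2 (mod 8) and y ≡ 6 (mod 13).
M = 8 × 13 = 104. M₁ = 13, y₁ ≡ 5 (mod 8). M₂ = 8, y₂ ≡ 5 (mod 13). y = 2×13×5 + 6×8×5 ≡ 58 (mod 104)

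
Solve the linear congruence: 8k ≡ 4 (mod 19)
10

Since gcd(8, 19) = 1 divides 4, a solution exists.
Multiply both sides by the inverse of 8 mod 19:
  8^(-1) mod 19 = 12
  x ≡ 12 × 4 ≡ 48 ≡ 10 (mod 19)
Verification: 8 × 10 = 80 = 4 × 19 + 4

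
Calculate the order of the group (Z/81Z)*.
54

Prime factorization: 81 = 3^4
Using the formula φ(n) = n × Π(1 - 1/p) for each prime factor p:
φ(81) = 81 × (1 - 1/3)
φ(81) = 54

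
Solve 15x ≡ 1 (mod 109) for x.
80

Using Extended Euclidean Algorithm:
gcd(15, 109) = 1
Bezout coefficients: 15 × -29 + 109 × 4 = 1
So 15 × -29 ≡ 1 (mod 109)
The inverse is -29 mod 109 = 80
Verification: 15 × 80 = 1200 = 11 × 109 + 1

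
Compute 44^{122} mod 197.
121

Using successive squaring:
Binary expansion of 122: 1111010
Powers of 44 mod 197 (each is the square of the previous):
  44^1 ≡ 44 (mod 197)
  44^2 ≡ 44² = 1936 ≡ 163 (mod 197)
  44^4 ≡ 163² = 26569 ≡ 171 (mod 197)
  44^8 ≡ 171² = 29241 ≡ 85 (mod 197)
  44^16 ≡ 85² = 7225 ≡ 133 (mod 197)
  44^32 ≡ 133² = 17689 ≡ 156 (mod 197)
  44^64 ≡ 156² = 24336 ≡ 105 (mod 197)
122 = 64 + 32 + 16 + 8 + 2, so 44^122 = 44^64 × 44^32 × 44^16 × 44^8 × 44^2 ≡ 105 × 156 × 133 × 85 × 163 (mod 197)
Multiplying step by step:
  105 × 156 = 16380 ≡ 29 (mod 197)
  29 × 133 = 3857 ≡ 114 (mod 197)
  114 × 85 = 9690 ≡ 37 (mod 197)
  37 × 163 = 6031 ≡ 121 (mod 197)
Result: 44^122 ≡ 121 (mod 197)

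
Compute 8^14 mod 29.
Using repeated squaring. 14 = 8 + 4 + 2 (binary 1110). Repeated squaring mod 29: 8^1 ≡ 8; 8^2 ≡ 8² = 64 ≡ 6; 8^4 ≡ 6² = 36 ≡ 7; 8^8 ≡ 7² = 49 ≡ 20. Multiply: 8^14 = 8^8 × 8^4 × 8^2 ≡ 20 × 7 × 6 (mod 29): 20 × 7 = 140 ≡ 24; 24 × 6 = 144 ≡ 28. So 8^14 ≡ 28 (mod 29).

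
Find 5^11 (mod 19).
Using repeated squaring. 11 = 8 + 2 + 1 (binary 1011). Repeated squaring mod 19: 5^1 ≡ 5; 5^2 ≡ 5² = 25 ≡ 6; 5^4 ≡ 6² = 36 ≡ 17; 5^8 ≡ 17² = 289 ≡ 4. Multiply: 5^11 = 5^8 × 5^2 × 5^1 ≡ 4 × 6 × 5 (mod 19): 4 × 6 = 24 ≡ 5; 5 × 5 = 25 ≡ 6. So 5^11 ≡ 6 (mod 19).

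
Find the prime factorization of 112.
2^4 × 7

Divide by primes starting from smallest:
112 ÷ 2 = 56
56 ÷ 2 = 28
28 ÷ 2 = 14
14 ÷ 2 = 7
7 ÷ 7 = 1

112 = 2^4 × 7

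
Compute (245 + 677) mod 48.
10

(245 + 677) = 922
922 mod 48 = 10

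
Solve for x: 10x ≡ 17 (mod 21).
8

Since gcd(10, 21) = 1 divides 17, a solution exists.
Multiply both sides by the inverse of 10 mod 21:
  10^(-1) mod 21 = 19
  x ≡ 19 × 17 ≡ 323 ≡ 8 (mod 21)
Verification: 10 × 8 = 80 = 3 × 21 + 17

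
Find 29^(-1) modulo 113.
39

Using Extended Euclidean Algorithm:
gcd(29, 113) = 1
Bezout coefficients: 29 × 39 + 113 × -10 = 1
So 29 × 39 ≡ 1 (mod 113)
The inverse is 39 mod 113 = 39
Verification: 29 × 39 = 1131 = 10 × 113 + 1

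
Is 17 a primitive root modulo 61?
Yes

To verify, check if 17^(60/q) ≢ 1 (mod 61) for each prime divisor q of 60
Divisors of 60 = 60: [1, 2, 3, 4, 5, 6, 10, 12, 15, 20, 30, 60]
  17^(60/2) = 17^30 ≡ 60 (mod 61)
  17^(60/3) = 17^20 ≡ 13 (mod 61)
  17^(60/5) = 17^12 ≡ 20 (mod 61)
Conclusion: 17 is a primitive root modulo 61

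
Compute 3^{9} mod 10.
3

Using successive squaring:
Binary expansion of 9: 1001
Powers of 3 mod 10 (each is the square of the previous):
  3^1 ≡ 3 (mod 10)
  3^2 ≡ 3² = 9 ≡ 9 (mod 10)
  3^4 ≡ 9² = 81 ≡ 1 (mod 10)
  3^8 ≡ 1² = 1 ≡ 1 (mod 10)
9 = 8 + 1, so 3^9 = 3^8 × 3^1 ≡ 1 × 3 (mod 10)
Multiplying step by step:
  1 × 3 = 3 ≡ 3 (mod 10)
Result: 3^9 ≡ 3 (mod 10)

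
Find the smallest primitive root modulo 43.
3

A primitive root g modulo p has order p-1 = 42
Prime divisors of 42: [2, 3, 7]
g is a primitive root iff g^(42/q) ≢ 1 (mod 43) for each prime divisor q
Testing small values:
  g = 2: 2^21 ≡ 42, 2^14 ≡ 1, 2^6 ≡ 21 (mod 43) → 2^14 ≡ 1, not primitive root
  g = 3: 3^21 ≡ 42, 3^14 ≡ 36, 3^6 ≡ 41 (mod 43) → none is 1, primitive root!
The smallest primitive root is 3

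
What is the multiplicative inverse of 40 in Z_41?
40^(-1) ≡ 40 (mod 41). Verification: 40 × 40 = 1600 ≡ 1 (mod 41)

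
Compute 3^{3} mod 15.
12

Using successive squaring:
Binary expansion of 3: 11
Powers of 3 mod 15 (each is the square of the previous):
  3^1 ≡ 3 (mod 15)
  3^2 ≡ 3² = 9 ≡ 9 (mod 15)
3 = 2 + 1, so 3^3 = 3^2 × 3^1 ≡ 9 × 3 (mod 15)
Multiplying step by step:
  9 × 3 = 27 ≡ 12 (mod 15)
Result: 3^3 ≡ 12 (mod 15)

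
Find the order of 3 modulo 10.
Powers of 3 mod 10: 3^1≡3, 3^2≡9, 3^3≡7, 3^4≡1. Order = 4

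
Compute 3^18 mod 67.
Using repeated squaring. 18 = 16 + 2 (binary 10010). Repeated squaring mod 67: 3^1 ≡ 3; 3^2 ≡ 3² = 9 ≡ 9; 3^4 ≡ 9² = 81 ≡ 14; 3^8 ≡ 14² = 196 ≡ 62; 3^16 ≡ 62² = 3844 ≡ 25. Multiply: 3^18 = 3^16 × 3^2 ≡ 25 × 9 (mod 67): 25 × 9 = 225 ≡ 24. So 3^18 ≡ 24 (mod 67).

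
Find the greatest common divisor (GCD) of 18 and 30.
6

Using the Euclidean algorithm:
18 = 0 × 30 + 18
30 = 1 × 18 + 12
18 = 1 × 12 + 6
12 = 2 × 6 + 0

GCD(18, 30) = 6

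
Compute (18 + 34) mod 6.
4

(18 + 34) = 52
52 mod 6 = 4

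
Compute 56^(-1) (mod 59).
56^(-1) ≡ 39 (mod 59). Verification: 56 × 39 = 2184 ≡ 1 (mod 59)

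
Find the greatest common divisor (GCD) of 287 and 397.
1

Using the Euclidean algorithm:
287 = 0 × 397 + 287
397 = 1 × 287 + 110
287 = 2 × 110 + 67
110 = 1 × 67 + 43
67 = 1 × 43 + 24
43 = 1 × 24 + 19
24 = 1 × 19 + 5
19 = 3 × 5 + 4
5 = 1 × 4 + 1
4 = 4 × 1 + 0

GCD(287, 397) = 1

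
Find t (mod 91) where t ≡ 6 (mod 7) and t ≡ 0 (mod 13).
M = 7 × 13 = 91. M₁ = 13, y₁ ≡ 6 (mod 7). M₂ = 7, y₂ ≡ 2 (mod 13). t = 6×13×6 + 0×7×2 ≡ 13 (mod 91)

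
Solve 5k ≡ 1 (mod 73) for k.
44

Using Extended Euclidean Algorithm:
gcd(5, 73) = 1
Bezout coefficients: 5 × -29 + 73 × 2 = 1
So 5 × -29 ≡ 1 (mod 73)
The inverse is -29 mod 73 = 44
Verification: 5 × 44 = 220 = 3 × 73 + 1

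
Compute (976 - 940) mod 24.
12

(976 - 940) = 36
36 mod 24 = 12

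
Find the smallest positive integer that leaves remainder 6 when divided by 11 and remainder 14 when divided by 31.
M = 11 × 31 = 341. M₁ = 31, y₁ ≡ 5 (mod 11). M₂ = 11, y₂ ≡ 17 (mod 31). m = 6×31×5 + 14×11×17 ≡ 138 (mod 341). The smallest positive such number is 138.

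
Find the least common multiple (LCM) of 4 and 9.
36

First find GCD(4, 9) using the Euclidean algorithm:
4 = 0 × 9 + 4
9 = 2 × 4 + 1
4 = 4 × 1 + 0
GCD(4, 9) = 1

LCM formula: LCM(a, b) = (a × b) / GCD(a, b)
LCM(4, 9) = (4 × 9) / 1
LCM(4, 9) = 36 / 1
LCM(4, 9) = 36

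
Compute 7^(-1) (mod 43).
7^(-1) ≡ 37 (mod 43). Verification: 7 × 37 = 259 ≡ 1 (mod 43)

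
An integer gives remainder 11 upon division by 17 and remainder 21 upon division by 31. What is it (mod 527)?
M = 17 × 31 = 527. M₁ = 31, y₁ ≡ 11 (mod 17). M₂ = 17, y₂ ≡ 11 (mod 31). m = 11×31×11 + 21×17×11 ≡ 300 (mod 527). The smallest positive such number is 300.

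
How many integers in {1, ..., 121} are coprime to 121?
110

Prime factorization: 121 = 11^2
Using the formula φ(n) = n × Π(1 - 1/p) for each prime factor p:
φ(121) = 121 × (1 - 1/11)
φ(121) = 110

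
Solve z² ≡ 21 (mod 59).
The square roots of 21 mod 59 are 27 and 32. Verify: 27² = 729 ≡ 21 (mod 59)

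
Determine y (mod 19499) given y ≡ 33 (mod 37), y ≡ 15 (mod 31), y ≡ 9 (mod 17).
14833

Using the Chinese Remainder Theorem:
M = product of moduli = 19499
For equation 1: M_1 = 527, 527 ≡ 9 (mod 37), inverse of 527 mod 37 is 33 (check: 9 × 33 = 297 ≡ 1 (mod 37))
For equation 2: M_2 = 629, 629 ≡ 9 (mod 31), inverse of 629 mod 31 is 7 (check: 9 × 7 = 63 ≡ 1 (mod 31))
For equation 3: M_3 = 1147, 1147 ≡ 8 (mod 17), inverse of 1147 mod 17 is 15 (check: 8 × 15 = 120 ≡ 1 (mod 17))
Combine: y ≡ Σ r_i×M_i×(M_i⁻¹ mod m_i) = 33×527×33 + 15×629×7 + 9×1147×15 = 573903 + 66045 + 154845 = 794793
794793 mod 19499 = 14833
y ≡ 14833 (mod 19499)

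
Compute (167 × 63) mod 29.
23

(167 × 63) = 10521
10521 mod 29 = 23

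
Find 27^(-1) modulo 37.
11

Using Extended Euclidean Algorithm:
gcd(27, 37) = 1
Bezout coefficients: 27 × 11 + 37 × -8 = 1
So 27 × 11 ≡ 1 (mod 37)
The inverse is 11 mod 37 = 11
Verification: 27 × 11 = 297 = 8 × 37 + 1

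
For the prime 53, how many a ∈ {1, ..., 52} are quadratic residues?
For prime 53, there are (p-1)/2 = (53-1)/2 = 26 quadratic residues (excluding 0).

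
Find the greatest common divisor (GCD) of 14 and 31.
1

Using the Euclidean algorithm:
14 = 0 × 31 + 14
31 = 2 × 14 + 3
14 = 4 × 3 + 2
3 = 1 × 2 + 1
2 = 2 × 1 + 0

GCD(14, 31) = 1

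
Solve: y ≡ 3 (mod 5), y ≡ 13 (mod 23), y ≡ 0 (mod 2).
M = 5 × 23 × 2 = 230. M₁ = 46, y₁ ≡ 1 (mod 5). M₂ = 10, y₂ ≡ 7 (mod 23). M₃ = 115, y₃ ≡ 1 (mod 2). y = 3×46×1 + 13×10×7 + 0×115×1 ≡ 128 (mod 230)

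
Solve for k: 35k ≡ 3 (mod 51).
3

Since gcd(35, 51) = 1 divides 3, a solution exists.
Multiply both sides by the inverse of 35 mod 51:
  35^(-1) mod 51 = 35
  x ≡ 35 × 3 ≡ 105 ≡ 3 (mod 51)
Verification: 35 × 3 = 105 = 2 × 51 + 3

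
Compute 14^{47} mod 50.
4

Using successive squaring:
Binary expansion of 47: 101111
Powers of 14 mod 50 (each is the square of the previous):
  14^1 ≡ 14 (mod 50)
  14^2 ≡ 14² = 196 ≡ 46 (mod 50)
  14^4 ≡ 46² = 2116 ≡ 16 (mod 50)
  14^8 ≡ 16² = 256 ≡ 6 (mod 50)
  14^16 ≡ 6² = 36 ≡ 36 (mod 50)
  14^32 ≡ 36² = 1296 ≡ 46 (mod 50)
47 = 32 + 8 + 4 + 2 + 1, so 14^47 = 14^32 × 14^8 × 14^4 × 14^2 × 14^1 ≡ 46 × 6 × 16 × 46 × 14 (mod 50)
Multiplying step by step:
  46 × 6 = 276 ≡ 26 (mod 50)
  26 × 16 = 416 ≡ 16 (mod 50)
  16 × 46 = 736 ≡ 36 (mod 50)
  36 × 14 = 504 ≡ 4 (mod 50)
Result: 14^47 ≡ 4 (mod 50)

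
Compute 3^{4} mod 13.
3

Using successive squaring:
Binary expansion of 4: 100
Powers of 3 mod 13 (each is the square of the previous):
  3^1 ≡ 3 (mod 13)
  3^2 ≡ 3² = 9 ≡ 9 (mod 13)
  3^4 ≡ 9² = 81 ≡ 3 (mod 13)
4 is a power of 2, so 3^4 is the last square: ≡ 3 (mod 13)
Result: 3^4 ≡ 3 (mod 13)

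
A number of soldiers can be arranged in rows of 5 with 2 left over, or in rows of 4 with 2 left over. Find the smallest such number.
M = 5 × 4 = 20. M₁ = 4, y₁ ≡ 4 (mod 5). M₂ = 5, y₂ ≡ 1 (mod 4). n = 2×4×4 + 2×5×1 ≡ 2 (mod 20). The smallest positive such number is 2.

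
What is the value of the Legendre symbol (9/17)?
(9/17) = 9^{8} mod 17 = 1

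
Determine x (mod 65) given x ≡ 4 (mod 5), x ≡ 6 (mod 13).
19

Using the Chinese Remainder Theorem:
M = product of moduli = 65
For equation 1: M_1 = 13, 13 ≡ 3 (mod 5), inverse of 13 mod 5 is 2 (check: 3 × 2 = 6 ≡ 1 (mod 5))
For equation 2: M_2 = 5, 5 ≡ 5 (mod 13), inverse of 5 mod 13 is 8 (check: 5 × 8 = 40 ≡ 1 (mod 13))
Combine: x ≡ Σ r_i×M_i×(M_i⁻¹ mod m_i) = 4×13×2 + 6×5×8 = 104 + 240 = 344
344 mod 65 = 19
x ≡ 19 (mod 65)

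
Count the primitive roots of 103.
32

The number of primitive roots modulo p is φ(p-1) = φ(102)
φ(102) = 32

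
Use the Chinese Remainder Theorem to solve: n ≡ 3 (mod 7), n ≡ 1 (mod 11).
M = 7 × 11 = 77. M₁ = 11, y₁ ≡ 2 (mod 7). M₂ = 7, y₂ ≡ 8 (mod 11). n = 3×11×2 + 1×7×8 ≡ 45 (mod 77)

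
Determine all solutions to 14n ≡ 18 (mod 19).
4

Since gcd(14, 19) = 1 divides 18, a solution exists.
Multiply both sides by the inverse of 14 mod 19:
  14^(-1) mod 19 = 15
  x ≡ 15 × 18 ≡ 270 ≡ 4 (mod 19)
Verification: 14 × 4 = 56 = 2 × 19 + 18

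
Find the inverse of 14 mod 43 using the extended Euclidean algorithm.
Extended GCD: 14(-3) + 43(1) = 1. So 14^(-1) ≡ 40 ≡ 40 (mod 43). Verify: 14 × 40 = 560 ≡ 1 (mod 43)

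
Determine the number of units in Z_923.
840

Prime factorization: 923 = 13 × 71
Using the formula φ(n) = n × Π(1 - 1/p) for each prime factor p:
φ(923) = 923 × (1 - 1/13) × (1 - 1/71)
φ(923) = 840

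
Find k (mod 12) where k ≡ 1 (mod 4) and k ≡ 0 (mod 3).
M = 4 × 3 = 12. M₁ = 3, y₁ ≡ 3 (mod 4). M₂ = 4, y₂ ≡ 1 (mod 3). k = 1×3×3 + 0×4×1 ≡ 9 (mod 12)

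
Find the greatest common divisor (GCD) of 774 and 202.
2

Using the Euclidean algorithm:
774 = 3 × 202 + 168
202 = 1 × 168 + 34
168 = 4 × 34 + 32
34 = 1 × 32 + 2
32 = 16 × 2 + 0

GCD(774, 202) = 2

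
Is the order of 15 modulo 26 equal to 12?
Yes, ord_26(15) = 12.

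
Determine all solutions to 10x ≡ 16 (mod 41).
18

Since gcd(10, 41) = 1 divides 16, a solution exists.
Multiply both sides by the inverse of 10 mod 41:
  10^(-1) mod 41 = 37
  x ≡ 37 × 16 ≡ 592 ≡ 18 (mod 41)
Verification: 10 × 18 = 180 = 4 × 41 + 16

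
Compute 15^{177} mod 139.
27

Using successive squaring:
Binary expansion of 177: 10110001
Powers of 15 mod 139 (each is the square of the previous):
  15^1 ≡ 15 (mod 139)
  15^2 ≡ 15² = 225 ≡ 86 (mod 139)
  15^4 ≡ 86² = 7396 ≡ 29 (mod 139)
  15^8 ≡ 29² = 841 ≡ 7 (mod 139)
  15^16 ≡ 7² = 49 ≡ 49 (mod 139)
  15^32 ≡ 49² = 2401 ≡ 38 (mod 139)
  15^64 ≡ 38² = 1444 ≡ 54 (mod 139)
  15^128 ≡ 54² = 2916 ≡ 136 (mod 139)
177 = 128 + 32 + 16 + 1, so 15^177 = 15^128 × 15^32 × 15^16 × 15^1 ≡ 136 × 38 × 49 × 15 (mod 139)
Multiplying step by step:
  136 × 38 = 5168 ≡ 25 (mod 139)
  25 × 49 = 1225 ≡ 113 (mod 139)
  113 × 15 = 1695 ≡ 27 (mod 139)
Result: 15^177 ≡ 27 (mod 139)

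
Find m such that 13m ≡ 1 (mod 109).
13^(-1) ≡ 42 (mod 109). Verification: 13 × 42 = 546 ≡ 1 (mod 109)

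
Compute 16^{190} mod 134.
132

Using successive squaring:
Binary expansion of 190: 10111110
Powers of 16 mod 134 (each is the square of the previous):
  16^1 ≡ 16 (mod 134)
  16^2 ≡ 16² = 256 ≡ 122 (mod 134)
  16^4 ≡ 122² = 14884 ≡ 10 (mod 134)
  16^8 ≡ 10² = 100 ≡ 100 (mod 134)
  16^16 ≡ 100² = 10000 ≡ 84 (mod 134)
  16^32 ≡ 84² = 7056 ≡ 88 (mod 134)
  16^64 ≡ 88² = 7744 ≡ 106 (mod 134)
  16^128 ≡ 106² = 11236 ≡ 114 (mod 134)
190 = 128 + 32 + 16 + 8 + 4 + 2, so 16^190 = 16^128 × 16^32 × 16^16 × 16^8 × 16^4 × 16^2 ≡ 114 × 88 × 84 × 100 × 10 × 122 (mod 134)
Multiplying step by step:
  114 × 88 = 10032 ≡ 116 (mod 134)
  116 × 84 = 9744 ≡ 96 (mod 134)
  96 × 100 = 9600 ≡ 86 (mod 134)
  86 × 10 = 860 ≡ 56 (mod 134)
  56 × 122 = 6832 ≡ 132 (mod 134)
Result: 16^190 ≡ 132 (mod 134)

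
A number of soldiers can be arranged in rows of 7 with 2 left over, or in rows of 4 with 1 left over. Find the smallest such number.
M = 7 × 4 = 28. M₁ = 4, y₁ ≡ 2 (mod 7). M₂ = 7, y₂ ≡ 3 (mod 4). m = 2×4×2 + 1×7×3 ≡ 9 (mod 28). The smallest positive such number is 9.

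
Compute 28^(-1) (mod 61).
28^(-1) ≡ 24 (mod 61). Verification: 28 × 24 = 672 ≡ 1 (mod 61)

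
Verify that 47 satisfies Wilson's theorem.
(46)! mod 47 = 46. Since this equals -1 (mod 47), Wilson confirms 47 is prime.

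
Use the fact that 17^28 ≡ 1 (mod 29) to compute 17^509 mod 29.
By Fermat: 17^{28} ≡ 1 (mod 29). 509 ≡ 5 (mod 28). So 17^{509} ≡ 17^{5} ≡ 17 (mod 29)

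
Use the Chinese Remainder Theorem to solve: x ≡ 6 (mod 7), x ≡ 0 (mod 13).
M = 7 × 13 = 91. M₁ = 13, y₁ ≡ 6 (mod 7). M₂ = 7, y₂ ≡ 2 (mod 13). x = 6×13×6 + 0×7×2 ≡ 13 (mod 91)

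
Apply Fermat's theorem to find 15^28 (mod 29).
By Fermat's Little Theorem, 15^{28} ≡ 1 (mod 29) since 29 is prime and gcd(15, 29) = 1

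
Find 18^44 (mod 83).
Using repeated squaring. 44 = 32 + 8 + 4 (binary 101100). Repeated squaring mod 83: 18^1 ≡ 18; 18^2 ≡ 18² = 324 ≡ 75; 18^4 ≡ 75² = 5625 ≡ 64; 18^8 ≡ 64² = 4096 ≡ 29; 18^16 ≡ 29² = 841 ≡ 11; 18^32 ≡ 11² = 121 ≡ 38. Multiply: 18^44 = 18^32 × 18^8 × 18^4 ≡ 38 × 29 × 64 (mod 83): 38 × 29 = 1102 ≡ 23; 23 × 64 = 1472 ≡ 61. So 18^44 ≡ 61 (mod 83).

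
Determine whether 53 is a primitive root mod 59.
p - 1 = 58 has prime divisors 2, 29. Check 53^(58/q) mod 59 for each: 53^(58/2) = 53^29 ≡ 1, 53^(58/29) = 53^2 ≡ 36 (mod 59). Since 53^29 ≡ 1 (mod 59), the order of 53 divides 29 (in fact the order is 29) ≠ 58, so it is not a primitive root.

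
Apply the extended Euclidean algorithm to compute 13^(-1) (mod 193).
Extended GCD: 13(-89) + 193(6) = 1. So 13^(-1) ≡ 104 ≡ 104 (mod 193). Verify: 13 × 104 = 1352 ≡ 1 (mod 193)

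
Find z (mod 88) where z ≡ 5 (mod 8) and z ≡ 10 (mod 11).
M = 8 × 11 = 88. M₁ = 11, y₁ ≡ 3 (mod 8). M₂ = 8, y₂ ≡ 7 (mod 11). z = 5×11×3 + 10×8×7 ≡ 21 (mod 88)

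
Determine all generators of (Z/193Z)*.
Primitive roots mod 193: {5, 10, 15, 17, 19, 22, 26, 30, 34, 37, 38, 40, 41, 44, 45, 47, 51, 52, 53, 57, 58, 61, 66, 70, 73, 77, 78, 79, 80, 82, 90, 91, 102, 103, 111, 113, 114, 115, 116, 120, 123, 127, 132, 135, 136, 140, 141, 142, 146, 148, 149, 152, 153, 155, 156, 159, 163, 167, 171, 174, 176, 178, 183, 188}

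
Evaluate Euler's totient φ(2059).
1960

Prime factorization: 2059 = 29 × 71
Using the formula φ(n) = n × Π(1 - 1/p) for each prime factor p:
φ(2059) = 2059 × (1 - 1/29) × (1 - 1/71)
φ(2059) = 1960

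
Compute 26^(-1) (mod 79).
76

Using Extended Euclidean Algorithm:
gcd(26, 79) = 1
Bezout coefficients: 26 × -3 + 79 × 1 = 1
So 26 × -3 ≡ 1 (mod 79)
The inverse is -3 mod 79 = 76
Verification: 26 × 76 = 1976 = 25 × 79 + 1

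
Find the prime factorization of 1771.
7 × 11 × 23

Divide by primes starting from smallest:
1771 ÷ 7 = 253
253 ÷ 11 = 23
23 ÷ 23 = 1

1771 = 7 × 11 × 23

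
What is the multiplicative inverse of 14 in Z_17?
14^(-1) ≡ 11 (mod 17). Verification: 14 × 11 = 154 ≡ 1 (mod 17)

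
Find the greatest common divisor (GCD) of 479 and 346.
1

Using the Euclidean algorithm:
479 = 1 × 346 + 133
346 = 2 × 133 + 80
133 = 1 × 80 + 53
80 = 1 × 53 + 27
53 = 1 × 27 + 26
27 = 1 × 26 + 1
26 = 26 × 1 + 0

GCD(479, 346) = 1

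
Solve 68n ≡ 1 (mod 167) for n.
68^(-1) ≡ 140 (mod 167). Verification: 68 × 140 = 9520 ≡ 1 (mod 167)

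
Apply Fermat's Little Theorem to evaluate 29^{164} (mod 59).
21

By Fermat's Little Theorem, a^(p-1) ≡ 1 (mod p) for prime p and gcd(a, p) = 1
Here p = 59, so 29^58 ≡ 1 (mod 59)
We can reduce the exponent: 164 mod 58 = 48
So 29^164 ≡ 29^48 (mod 59)
Computing: 29^48 mod 59 = 21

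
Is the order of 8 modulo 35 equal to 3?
No, the actual order is 4, not 3.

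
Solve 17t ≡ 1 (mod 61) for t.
18

Using Extended Euclidean Algorithm:
gcd(17, 61) = 1
Bezout coefficients: 17 × 18 + 61 × -5 = 1
So 17 × 18 ≡ 1 (mod 61)
The inverse is 18 mod 61 = 18
Verification: 17 × 18 = 306 = 5 × 61 + 1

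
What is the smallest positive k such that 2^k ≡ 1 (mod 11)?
Powers of 2 mod 11: 2^1≡2, 2^2≡4, 2^3≡8, 2^4≡5, 2^5≡10, 2^6≡9, 2^7≡7, 2^8≡3, 2^9≡6, 2^10≡1. Order = 10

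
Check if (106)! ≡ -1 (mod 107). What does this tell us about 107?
(106)! mod 107 = 106. Since this equals -1 (mod 107), Wilson confirms 107 is prime.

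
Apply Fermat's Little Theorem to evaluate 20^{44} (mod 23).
1

By Fermat's Little Theorem, a^(p-1) ≡ 1 (mod p) for prime p and gcd(a, p) = 1
Here p = 23, so 20^22 ≡ 1 (mod 23)
We can reduce the exponent: 44 mod 22 = 0
So 20^44 ≡ 20^0 (mod 23)
Computing: 20^0 mod 23 = 1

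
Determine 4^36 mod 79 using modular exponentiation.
Using repeated squaring. 36 = 32 + 4 (binary 100100). Repeated squaring mod 79: 4^1 ≡ 4; 4^2 ≡ 4² = 16 ≡ 16; 4^4 ≡ 16² = 256 ≡ 19; 4^8 ≡ 19² = 361 ≡ 45; 4^16 ≡ 45² = 2025 ≡ 50; 4^32 ≡ 50² = 2500 ≡ 51. Multiply: 4^36 = 4^32 × 4^4 ≡ 51 × 19 (mod 79): 51 × 19 = 969 ≡ 21. So 4^36 ≡ 21 (mod 79).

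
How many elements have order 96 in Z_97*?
Number of primitive roots mod 97 = φ(96) = 32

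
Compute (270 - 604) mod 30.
26

(270 - 604) = -334
-334 mod 30 = 26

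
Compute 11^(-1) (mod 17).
11^(-1) ≡ 14 (mod 17). Verification: 11 × 14 = 154 ≡ 1 (mod 17)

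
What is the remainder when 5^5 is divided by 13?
5 = 4 + 1 (binary 101). Repeated squaring mod 13: 5^1 ≡ 5; 5^2 ≡ 5² = 25 ≡ 12; 5^4 ≡ 12² = 144 ≡ 1. Multiply: 5^5 = 5^4 × 5^1 ≡ 1 × 5 (mod 13): 1 × 5 = 5 ≡ 5. So 5^5 ≡ 5 (mod 13).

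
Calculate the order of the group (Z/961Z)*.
930

Prime factorization: 961 = 31^2
Using the formula φ(n) = n × Π(1 - 1/p) for each prime factor p:
φ(961) = 961 × (1 - 1/31)
φ(961) = 930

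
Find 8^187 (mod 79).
Using Fermat: 8^{78} ≡ 1 (mod 79). 187 ≡ 31 (mod 78). So 8^{187} ≡ 8^{31} ≡ 62 (mod 79)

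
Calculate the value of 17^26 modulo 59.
Using repeated squaring. 26 = 16 + 8 + 2 (binary 11010). Repeated squaring mod 59: 17^1 ≡ 17; 17^2 ≡ 17² = 289 ≡ 53; 17^4 ≡ 53² = 2809 ≡ 36; 17^8 ≡ 36² = 1296 ≡ 57; 17^16 ≡ 57² = 3249 ≡ 4. Multiply: 17^26 = 17^16 × 17^8 × 17^2 ≡ 4 × 57 × 53 (mod 59): 4 × 57 = 228 ≡ 51; 51 × 53 = 2703 ≡ 48. So 17^26 ≡ 48 (mod 59).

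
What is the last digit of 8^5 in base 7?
8 ≡ 1 (mod 7). 5 = 4 + 1 (binary 101). Repeated squaring mod 7: 1^1 ≡ 1; 1^2 ≡ 1² = 1 ≡ 1; 1^4 ≡ 1² = 1 ≡ 1. Multiply: 8^5 ≡ 1^4 × 1^1 ≡ 1 × 1 (mod 7): 1 × 1 = 1 ≡ 1. So 8^5 ≡ 1 (mod 7).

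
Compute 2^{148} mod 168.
16

Using successive squaring:
Binary expansion of 148: 10010100
Powers of 2 mod 168 (each is the square of the previous):
  2^1 ≡ 2 (mod 168)
  2^2 ≡ 2² = 4 ≡ 4 (mod 168)
  2^4 ≡ 4² = 16 ≡ 16 (mod 168)
  2^8 ≡ 16² = 256 ≡ 88 (mod 168)
  2^16 ≡ 88² = 7744 ≡ 16 (mod 168)
  2^32 ≡ 16² = 256 ≡ 88 (mod 168)
  2^64 ≡ 88² = 7744 ≡ 16 (mod 168)
  2^128 ≡ 16² = 256 ≡ 88 (mod 168)
148 = 128 + 16 + 4, so 2^148 = 2^128 × 2^16 × 2^4 ≡ 88 × 16 × 16 (mod 168)
Multiplying step by step:
  88 × 16 = 1408 ≡ 64 (mod 168)
  64 × 16 = 1024 ≡ 16 (mod 168)
Result: 2^148 ≡ 16 (mod 168)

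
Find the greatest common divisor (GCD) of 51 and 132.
3

Using the Euclidean algorithm:
51 = 0 × 132 + 51
132 = 2 × 51 + 30
51 = 1 × 30 + 21
30 = 1 × 21 + 9
21 = 2 × 9 + 3
9 = 3 × 3 + 0

GCD(51, 132) = 3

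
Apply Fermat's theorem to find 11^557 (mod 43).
By Fermat: 11^{42} ≡ 1 (mod 43). 557 ≡ 11 (mod 42). So 11^{557} ≡ 11^{11} ≡ 21 (mod 43)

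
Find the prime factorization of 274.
2 × 137

Divide by primes starting from smallest:
274 ÷ 2 = 137
137 ÷ 137 = 1

274 = 2 × 137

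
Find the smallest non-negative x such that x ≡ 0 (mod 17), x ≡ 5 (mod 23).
51

Using the Chinese Remainder Theorem:
M = product of moduli = 391
For equation 1: M_1 = 23, 23 ≡ 6 (mod 17), inverse of 23 mod 17 is 3 (check: 6 × 3 = 18 ≡ 1 (mod 17))
For equation 2: M_2 = 17, 17 ≡ 17 (mod 23), inverse of 17 mod 23 is 19 (check: 17 × 19 = 323 ≡ 1 (mod 23))
Combine: x ≡ Σ r_i×M_i×(M_i⁻¹ mod m_i) = 0×23×3 + 5×17×19 = 0 + 1615 = 1615
1615 mod 391 = 51
x ≡ 51 (mod 391)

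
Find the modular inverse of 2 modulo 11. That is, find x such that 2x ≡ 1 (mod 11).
6

Using Extended Euclidean Algorithm:
gcd(2, 11) = 1
Bezout coefficients: 2 × -5 + 11 × 1 = 1
So 2 × -5 ≡ 1 (mod 11)
The inverse is -5 mod 11 = 6
Verification: 2 × 6 = 12 = 1 × 11 + 1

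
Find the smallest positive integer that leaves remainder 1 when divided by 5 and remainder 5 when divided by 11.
M = 5 × 11 = 55. M₁ = 11, y₁ ≡ 1 (mod 5). M₂ = 5, y₂ ≡ 9 (mod 11). t = 1×11×1 + 5×5×9 ≡ 16 (mod 55). The smallest positive such number is 16.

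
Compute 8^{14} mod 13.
12

Using successive squaring:
Binary expansion of 14: 1110
Powers of 8 mod 13 (each is the square of the previous):
  8^1 ≡ 8 (mod 13)
  8^2 ≡ 8² = 64 ≡ 12 (mod 13)
  8^4 ≡ 12² = 144 ≡ 1 (mod 13)
  8^8 ≡ 1² = 1 ≡ 1 (mod 13)
14 = 8 + 4 + 2, so 8^14 = 8^8 × 8^4 × 8^2 ≡ 1 × 1 × 12 (mod 13)
Multiplying step by step:
  1 × 1 = 1 ≡ 1 (mod 13)
  1 × 12 = 12 ≡ 12 (mod 13)
Result: 8^14 ≡ 12 (mod 13)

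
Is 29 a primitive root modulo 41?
p - 1 = 40 has prime divisors 2, 5. Check 29^(40/q) mod 41 for each: 29^(40/2) = 29^20 ≡ 40, 29^(40/5) = 29^8 ≡ 18 (mod 41). None of these is 1, so 29 has order 40 = φ(41), so it is a primitive root mod 41.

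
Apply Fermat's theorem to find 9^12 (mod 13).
By Fermat's Little Theorem, 9^{12} ≡ 1 (mod 13) since 13 is prime and gcd(9, 13) = 1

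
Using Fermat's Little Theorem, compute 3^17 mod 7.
By Fermat: 3^{6} ≡ 1 (mod 7). 17 = 2×6 + 5. So 3^{17} ≡ 3^{5} ≡ 5 (mod 7)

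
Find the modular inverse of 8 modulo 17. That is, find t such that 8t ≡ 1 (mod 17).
15

Using Extended Euclidean Algorithm:
gcd(8, 17) = 1
Bezout coefficients: 8 × -2 + 17 × 1 = 1
So 8 × -2 ≡ 1 (mod 17)
The inverse is -2 mod 17 = 15
Verification: 8 × 15 = 120 = 7 × 17 + 1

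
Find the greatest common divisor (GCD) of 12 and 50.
2

Using the Euclidean algorithm:
12 = 0 × 50 + 12
50 = 4 × 12 + 2
12 = 6 × 2 + 0

GCD(12, 50) = 2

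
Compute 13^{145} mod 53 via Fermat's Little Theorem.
10

By Fermat's Little Theorem, a^(p-1) ≡ 1 (mod p) for prime p and gcd(a, p) = 1
Here p = 53, so 13^52 ≡ 1 (mod 53)
We can reduce the exponent: 145 mod 52 = 41
So 13^145 ≡ 13^41 (mod 53)
Computing: 13^41 mod 53 = 10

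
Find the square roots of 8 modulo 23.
The square roots of 8 mod 23 are 13 and 10. Verify: 13² = 169 ≡ 8 (mod 23)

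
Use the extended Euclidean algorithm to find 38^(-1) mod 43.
Extended GCD: 38(17) + 43(-15) = 1. So 38^(-1) ≡ 17 ≡ 17 (mod 43). Verify: 38 × 17 = 646 ≡ 1 (mod 43)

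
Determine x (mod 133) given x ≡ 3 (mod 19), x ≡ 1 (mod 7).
22

Using the Chinese Remainder Theorem:
M = product of moduli = 133
For equation 1: M_1 = 7, 7 ≡ 7 (mod 19), inverse of 7 mod 19 is 11 (check: 7 × 11 = 77 ≡ 1 (mod 19))
For equation 2: M_2 = 19, 19 ≡ 5 (mod 7), inverse of 19 mod 7 is 3 (check: 5 × 3 = 15 ≡ 1 (mod 7))
Combine: x ≡ Σ r_i×M_i×(M_i⁻¹ mod m_i) = 3×7×11 + 1×19×3 = 231 + 57 = 288
288 mod 133 = 22
x ≡ 22 (mod 133)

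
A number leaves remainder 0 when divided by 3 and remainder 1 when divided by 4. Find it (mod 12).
M = 3 × 4 = 12. M₁ = 4, y₁ ≡ 1 (mod 3). M₂ = 3, y₂ ≡ 3 (mod 4). y = 0×4×1 + 1×3×3 ≡ 9 (mod 12)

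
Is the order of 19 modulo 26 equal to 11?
No, the actual order is 12, not 11.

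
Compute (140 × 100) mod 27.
14

(140 × 100) = 14000
14000 mod 27 = 14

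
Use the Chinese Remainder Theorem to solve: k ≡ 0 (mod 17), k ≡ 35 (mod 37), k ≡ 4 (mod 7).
2958

Using the Chinese Remainder Theorem:
M = product of moduli = 4403
For equation 1: M_1 = 259, 259 ≡ 4 (mod 17), inverse of 259 mod 17 is 13 (check: 4 × 13 = 52 ≡ 1 (mod 17))
For equation 2: M_2 = 119, 119 ≡ 8 (mod 37), inverse of 119 mod 37 is 14 (check: 8 × 14 = 112 ≡ 1 (mod 37))
For equation 3: M_3 = 629, 629 ≡ 6 (mod 7), inverse of 629 mod 7 is 6 (check: 6 × 6 = 36 ≡ 1 (mod 7))
Combine: k ≡ Σ r_i×M_i×(M_i⁻¹ mod m_i) = 0×259×13 + 35×119×14 + 4×629×6 = 0 + 58310 + 15096 = 73406
73406 mod 4403 = 2958
k ≡ 2958 (mod 4403)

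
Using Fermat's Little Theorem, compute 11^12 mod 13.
By Fermat's Little Theorem, 11^{12} ≡ 1 (mod 13) since 13 is prime and gcd(11, 13) = 1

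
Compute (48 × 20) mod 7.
1

(48 × 20) = 960
960 mod 7 = 1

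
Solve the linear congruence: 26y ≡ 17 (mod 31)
9

Since gcd(26, 31) = 1 divides 17, a solution exists.
Multiply both sides by the inverse of 26 mod 31:
  26^(-1) mod 31 = 6
  x ≡ 6 × 17 ≡ 102 ≡ 9 (mod 31)
Verification: 26 × 9 = 234 = 7 × 31 + 17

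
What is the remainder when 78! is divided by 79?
By Wilson's theorem, (78)! ≡ -1 ≡ 78 (mod 79)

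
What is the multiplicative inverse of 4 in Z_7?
2

Using Extended Euclidean Algorithm:
gcd(4, 7) = 1
Bezout coefficients: 4 × 2 + 7 × -1 = 1
So 4 × 2 ≡ 1 (mod 7)
The inverse is 2 mod 7 = 2
Verification: 4 × 2 = 8 = 1 × 7 + 1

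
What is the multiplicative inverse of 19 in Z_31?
18

Using Extended Euclidean Algorithm:
gcd(19, 31) = 1
Bezout coefficients: 19 × -13 + 31 × 8 = 1
So 19 × -13 ≡ 1 (mod 31)
The inverse is -13 mod 31 = 18
Verification: 19 × 18 = 342 = 11 × 31 + 1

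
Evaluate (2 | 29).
(2/29) = 2^{14} mod 29 = -1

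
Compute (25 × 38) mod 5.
0

(25 × 38) = 950
950 mod 5 = 0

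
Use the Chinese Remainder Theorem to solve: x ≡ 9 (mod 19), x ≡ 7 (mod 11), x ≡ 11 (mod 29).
997

Using the Chinese Remainder Theorem:
M = product of moduli = 6061
For equation 1: M_1 = 319, 319 ≡ 15 (mod 19), inverse of 319 mod 19 is 14 (check: 15 × 14 = 210 ≡ 1 (mod 19))
For equation 2: M_2 = 551, 551 ≡ 1 (mod 11), inverse of 551 mod 11 is 1 (check: 1 × 1 = 1 ≡ 1 (mod 11))
For equation 3: M_3 = 209, 209 ≡ 6 (mod 29), inverse of 209 mod 29 is 5 (check: 6 × 5 = 30 ≡ 1 (mod 29))
Combine: x ≡ Σ r_i×M_i×(M_i⁻¹ mod m_i) = 9×319×14 + 7×551×1 + 11×209×5 = 40194 + 3857 + 11495 = 55546
55546 mod 6061 = 997
x ≡ 997 (mod 6061)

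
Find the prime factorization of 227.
227

Divide by primes starting from smallest:
227 ÷ 227 = 1

227 = 227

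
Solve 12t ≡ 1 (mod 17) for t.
10

Using Extended Euclidean Algorithm:
gcd(12, 17) = 1
Bezout coefficients: 12 × -7 + 17 × 5 = 1
So 12 × -7 ≡ 1 (mod 17)
The inverse is -7 mod 17 = 10
Verification: 12 × 10 = 120 = 7 × 17 + 1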